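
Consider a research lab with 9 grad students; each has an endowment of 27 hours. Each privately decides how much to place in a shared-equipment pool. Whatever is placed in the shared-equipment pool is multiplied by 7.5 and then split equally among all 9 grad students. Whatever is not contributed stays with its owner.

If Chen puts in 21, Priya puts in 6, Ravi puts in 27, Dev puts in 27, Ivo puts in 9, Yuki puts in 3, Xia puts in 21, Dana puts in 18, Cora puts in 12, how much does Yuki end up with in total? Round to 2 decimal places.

144.00 hours

Total contributed: 21 + 6 + 27 + 27 + 9 + 3 + 21 + 18 + 12 = 144.
Each receives 7.5 × 144 / 9 = 120.00 from the shared-equipment pool.
Yuki keeps 27 − 3 = 24, so Yuki's payoff is 24 + 120.00 = 144.00.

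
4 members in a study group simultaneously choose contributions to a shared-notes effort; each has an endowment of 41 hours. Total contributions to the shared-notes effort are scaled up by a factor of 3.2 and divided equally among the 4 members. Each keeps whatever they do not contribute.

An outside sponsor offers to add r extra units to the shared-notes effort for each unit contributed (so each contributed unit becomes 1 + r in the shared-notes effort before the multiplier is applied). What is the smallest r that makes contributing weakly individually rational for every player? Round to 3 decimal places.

With matching at rate r, one contributed unit becomes (1 + r) in the shared-notes effort and returns 3.2 × (1 + r) / 4 to the contributor.
Setting this equal to 1: 1 + r = 4/3.2 = 1.2500.
So the minimum matching rate is r = 1.2500 − 1 = 0.250.

0.250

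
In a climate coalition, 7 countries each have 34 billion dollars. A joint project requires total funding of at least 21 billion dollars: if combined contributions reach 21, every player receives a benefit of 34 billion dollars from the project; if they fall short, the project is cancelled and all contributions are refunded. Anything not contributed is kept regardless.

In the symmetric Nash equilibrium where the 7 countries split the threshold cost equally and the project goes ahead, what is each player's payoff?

Equal share of the threshold: 21/7 = 3.
At this profile no one gains by cutting their contribution: any cut drops the total below 21, the project is cancelled, contributions are refunded, and the deviator ends with 34, which is less than 34 − 3 + 34 = 65. Contributing more than 3 just wastes the excess. So contributing exactly 3 is a best response.
Each player's payoff: 34 − 3 + 34 = 65.

65 billion dollars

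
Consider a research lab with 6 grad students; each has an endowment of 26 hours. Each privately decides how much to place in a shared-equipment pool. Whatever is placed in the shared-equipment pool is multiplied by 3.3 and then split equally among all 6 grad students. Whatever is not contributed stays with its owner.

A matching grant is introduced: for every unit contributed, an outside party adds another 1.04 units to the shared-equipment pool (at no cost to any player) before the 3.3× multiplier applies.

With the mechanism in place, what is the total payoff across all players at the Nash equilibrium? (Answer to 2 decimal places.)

Under the mechanism each unit contributed yields 3.3 × 2.04 / 6 = 1.1220 back to its contributor per unit of net cost, which exceeds 1, making full contribution the dominant choice for everyone.
So the Nash equilibrium is full contribution by all 6; the group earns 3.3 × 2.04 × 156 = 1050.19.

1050.19 hours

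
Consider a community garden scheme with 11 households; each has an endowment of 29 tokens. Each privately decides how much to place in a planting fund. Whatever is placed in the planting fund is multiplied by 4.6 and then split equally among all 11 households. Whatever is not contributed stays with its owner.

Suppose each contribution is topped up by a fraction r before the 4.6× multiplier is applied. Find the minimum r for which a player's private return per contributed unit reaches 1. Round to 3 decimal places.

1.391

With matching at rate r, one contributed unit becomes (1 + r) in the planting fund and returns 4.6 × (1 + r) / 11 to the contributor.
Setting this equal to 1: 1 + r = 11/4.6 = 2.3913.
So the minimum matching rate is r = 2.3913 − 1 = 1.391.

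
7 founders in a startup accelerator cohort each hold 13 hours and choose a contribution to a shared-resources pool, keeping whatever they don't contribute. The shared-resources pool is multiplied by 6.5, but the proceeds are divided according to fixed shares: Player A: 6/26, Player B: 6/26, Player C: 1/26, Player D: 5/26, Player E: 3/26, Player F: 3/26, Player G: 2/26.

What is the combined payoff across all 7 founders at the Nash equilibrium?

Player j's private return per contributed unit is 6.5 × (j's share). Contributing is weakly dominant for j when that share is at least 1/6.5 = 0.1538, and contributing 0 is dominant otherwise.
Player A, Player B and Player D are above the threshold, contributing 13 each; the remaining 4 contribute 0. Total contributed: 39.
The shared-resources pool pays out 6.5 × 39 = 253.50 in total (split across the unequal shares, but the aggregate is all that matters for the group sum).
The 4 free-riders keep 13 each, adding 52. Group total = 52 + 253.50 = 305.50.

305.50 hours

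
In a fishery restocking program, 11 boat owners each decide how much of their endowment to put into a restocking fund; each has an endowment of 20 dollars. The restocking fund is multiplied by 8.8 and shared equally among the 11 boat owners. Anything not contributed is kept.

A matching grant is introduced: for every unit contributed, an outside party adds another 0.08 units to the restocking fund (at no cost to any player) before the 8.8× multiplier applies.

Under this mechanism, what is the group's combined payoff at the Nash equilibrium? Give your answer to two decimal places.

220.00 dollars

With the mechanism, a contributed unit returns 8.8 × 1.08 / 11 = 0.8640 per unit of net cost — still below 1 — so contributing 0 remains dominant for every player.
Everyone keeps their endowment and the group total is 11 × 20 = 220.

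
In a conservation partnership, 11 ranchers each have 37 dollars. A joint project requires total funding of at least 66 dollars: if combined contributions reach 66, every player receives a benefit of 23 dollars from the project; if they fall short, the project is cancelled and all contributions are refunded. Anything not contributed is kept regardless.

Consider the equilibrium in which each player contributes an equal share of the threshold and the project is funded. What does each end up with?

54 dollars

Equal share of the threshold: 66/11 = 6.
At this profile no one gains by cutting their contribution: any cut drops the total below 66, the project is cancelled, contributions are refunded, and the deviator ends with 37, which is less than 37 − 6 + 23 = 54. Contributing more than 6 just wastes the excess. So contributing exactly 6 is a best response.
Each player's payoff: 37 − 6 + 23 = 54.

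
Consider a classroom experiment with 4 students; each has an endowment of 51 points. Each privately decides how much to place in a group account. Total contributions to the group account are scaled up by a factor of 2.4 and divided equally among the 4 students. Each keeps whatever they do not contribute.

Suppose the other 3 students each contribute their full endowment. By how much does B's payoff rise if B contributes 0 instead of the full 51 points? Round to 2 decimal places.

Switching from a contribution of 51 to 0 lets B keep an extra 51 points, but lowers the group account by 51, which costs B their own share of that drop: 2.4/4 × 51 = 30.60.
Net gain = 51 − 30.60 = 20.40. The private return per contributed unit (0.6000) is below 1, so free-riding is indeed the best response regardless of what the others do.

20.40 points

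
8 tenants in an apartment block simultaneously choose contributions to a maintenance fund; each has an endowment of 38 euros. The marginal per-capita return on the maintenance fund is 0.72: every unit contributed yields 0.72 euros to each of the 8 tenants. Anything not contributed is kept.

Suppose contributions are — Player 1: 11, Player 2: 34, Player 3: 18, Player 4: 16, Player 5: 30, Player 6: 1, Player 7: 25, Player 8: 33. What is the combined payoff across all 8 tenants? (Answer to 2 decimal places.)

1103.68 euros

Total contributed: 11 + 34 + 18 + 16 + 30 + 1 + 25 + 33 = 168; total kept: 8 × 38 − 168 = 136.
The maintenance fund pays out 0.72 × 8 × 168 = 967.68 in aggregate.
Group total = 136 + 967.68 = 1103.68.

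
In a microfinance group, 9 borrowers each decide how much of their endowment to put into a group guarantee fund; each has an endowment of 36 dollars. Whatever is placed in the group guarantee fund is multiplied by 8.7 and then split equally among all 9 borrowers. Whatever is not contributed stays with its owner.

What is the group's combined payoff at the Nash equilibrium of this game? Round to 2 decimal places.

324.00 dollars

Each contributed unit returns 8.7/9 = 0.9667 to its contributor — below 1 — so contributing 0 is dominant for every player. At the Nash equilibrium everyone keeps their 36, and the group total is 9 × 36 = 324.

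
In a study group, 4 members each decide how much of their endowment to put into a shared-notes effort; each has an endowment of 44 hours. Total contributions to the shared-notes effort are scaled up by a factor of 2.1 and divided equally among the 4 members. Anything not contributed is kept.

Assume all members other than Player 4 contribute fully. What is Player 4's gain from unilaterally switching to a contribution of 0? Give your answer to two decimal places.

Switching from a contribution of 44 to 0 lets Player 4 keep an extra 44 hours, but lowers the shared-notes effort by 44, which costs Player 4 their own share of that drop: 2.1/4 × 44 = 23.10.
Net gain = 44 − 23.10 = 20.90. The private return per contributed unit (0.5250) is below 1, so free-riding is indeed the best response regardless of what the others do.

20.90 hours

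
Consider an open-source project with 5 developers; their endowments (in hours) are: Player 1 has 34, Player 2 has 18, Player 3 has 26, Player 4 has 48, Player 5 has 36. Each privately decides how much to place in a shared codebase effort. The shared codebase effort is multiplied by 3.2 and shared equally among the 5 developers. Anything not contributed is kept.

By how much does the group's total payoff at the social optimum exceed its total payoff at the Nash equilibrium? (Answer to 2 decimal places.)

The private return per contributed unit is 3.2/5 = 0.6400 < 1 for every player regardless of endowment, so the Nash equilibrium is zero contribution and the group total is Σ E_j = 34 + 18 + 26 + 48 + 36 = 162.
Each contributed unit returns 3.200 to the group, so the social optimum is full contribution by everyone: group total = 3.200 × 162 = 518.40.
Efficiency loss = (3.200 − 1) × 162 = 356.40.

356.40 hours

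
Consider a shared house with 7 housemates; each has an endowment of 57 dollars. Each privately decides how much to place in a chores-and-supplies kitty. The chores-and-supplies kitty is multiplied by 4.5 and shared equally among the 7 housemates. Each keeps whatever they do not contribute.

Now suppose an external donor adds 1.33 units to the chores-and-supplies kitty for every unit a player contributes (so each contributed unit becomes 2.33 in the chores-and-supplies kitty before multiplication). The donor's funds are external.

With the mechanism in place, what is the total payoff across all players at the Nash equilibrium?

4183.52 dollars

Under the mechanism each unit contributed yields 4.5 × 2.33 / 7 = 1.4979 back to its contributor per unit of net cost, which exceeds 1, making full contribution the dominant choice for everyone.
At the Nash equilibrium everyone contributes 57. Group total payoff = 4.5 × 2.33 × 399 = 4183.52.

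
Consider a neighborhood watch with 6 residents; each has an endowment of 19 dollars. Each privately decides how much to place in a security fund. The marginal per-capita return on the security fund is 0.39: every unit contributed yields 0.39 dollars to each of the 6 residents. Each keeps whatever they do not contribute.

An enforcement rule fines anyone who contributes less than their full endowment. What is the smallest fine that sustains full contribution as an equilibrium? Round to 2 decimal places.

11.59 dollars

Given the others contribute fully, the best deviation is to contribute 0 (any partial contribution still incurs the fine and gives up units whose private return 0.39 is below 1).
Deviating from 19 to 0 saves 19 dollars but forfeits the deviator's share of the drop in the security fund: 0.39 × 19 = 7.41.
So the deviation gain is 19 − 7.41 = 11.59, and the fine must be at least 11.59 dollars to wipe it out.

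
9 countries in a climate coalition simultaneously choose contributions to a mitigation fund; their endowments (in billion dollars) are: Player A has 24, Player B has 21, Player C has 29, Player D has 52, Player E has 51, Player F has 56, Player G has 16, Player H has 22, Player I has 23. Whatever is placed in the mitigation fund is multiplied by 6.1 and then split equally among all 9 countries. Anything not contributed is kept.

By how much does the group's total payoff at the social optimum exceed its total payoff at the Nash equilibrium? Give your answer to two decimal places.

1499.40 billion dollars

The private return per contributed unit is 6.1/9 = 0.6778 < 1 for every player regardless of endowment, so the Nash equilibrium is zero contribution and the group total is Σ E_j = 24 + 21 + 29 + 52 + 51 + 56 + 16 + 22 + 23 = 294.
Each contributed unit returns 6.100 to the group, so the social optimum is full contribution by everyone: group total = 6.100 × 294 = 1793.40.
Efficiency loss = (6.100 − 1) × 294 = 1499.40.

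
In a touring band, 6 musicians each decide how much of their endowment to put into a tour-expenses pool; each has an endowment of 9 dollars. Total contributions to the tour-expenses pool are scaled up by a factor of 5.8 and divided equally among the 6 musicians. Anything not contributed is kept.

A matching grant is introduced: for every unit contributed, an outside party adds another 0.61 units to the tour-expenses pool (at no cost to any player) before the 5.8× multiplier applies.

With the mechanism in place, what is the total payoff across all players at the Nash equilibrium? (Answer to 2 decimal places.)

504.25 dollars

With the mechanism, a contributed unit returns 5.8 × 1.61 / 6 = 1.5563 per unit of net cost to the contributor — now above 1 — so contributing fully is weakly dominant for every player.
So the Nash equilibrium is full contribution by all 6; the group earns 5.8 × 1.61 × 54 = 504.25.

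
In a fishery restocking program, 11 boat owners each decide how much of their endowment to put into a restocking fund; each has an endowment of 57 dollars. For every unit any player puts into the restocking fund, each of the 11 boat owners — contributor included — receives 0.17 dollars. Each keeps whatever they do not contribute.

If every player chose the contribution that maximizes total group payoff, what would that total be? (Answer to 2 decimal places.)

1172.49 dollars

Each contributed unit returns 1.870 to the group as a whole (0.17 to each of 11 players), which exceeds 1, so the social optimum is full contribution: group total = 1.870 × 627 = 1172.49.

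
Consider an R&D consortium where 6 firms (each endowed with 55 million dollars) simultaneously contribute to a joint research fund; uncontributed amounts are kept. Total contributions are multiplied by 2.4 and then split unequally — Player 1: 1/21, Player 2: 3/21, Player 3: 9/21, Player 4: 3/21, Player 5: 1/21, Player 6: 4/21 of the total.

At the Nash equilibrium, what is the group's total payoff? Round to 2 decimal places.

Player j's private return per contributed unit is 2.4 × (j's share). Contributing is weakly dominant for j when that share is at least 1/2.4 = 0.4167, and contributing 0 is dominant otherwise.
The only share above 0.4167 is Player 3's 9/21, contributing 55; the remaining 5 contribute 0. Total contributed: 55.
The joint research fund pays out 2.4 × 55 = 132.00 in total (split across the unequal shares, but the aggregate is all that matters for the group sum).
The 5 free-riders keep 55 each, adding 275. Group total = 275 + 132.00 = 407.00.

407.00 million dollars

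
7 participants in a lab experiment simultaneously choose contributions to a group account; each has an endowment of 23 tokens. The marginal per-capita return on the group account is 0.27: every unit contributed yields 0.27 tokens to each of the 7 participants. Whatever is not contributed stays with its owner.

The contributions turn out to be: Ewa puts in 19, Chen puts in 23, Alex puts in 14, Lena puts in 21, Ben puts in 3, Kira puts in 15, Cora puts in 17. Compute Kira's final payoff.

38.24 tokens

Total contributed: 19 + 23 + 14 + 21 + 3 + 15 + 17 = 112.
Each receives 0.27 × 112 = 30.24 from the group account.
Kira keeps 23 − 15 = 8, so Kira's payoff is 8 + 30.24 = 38.24.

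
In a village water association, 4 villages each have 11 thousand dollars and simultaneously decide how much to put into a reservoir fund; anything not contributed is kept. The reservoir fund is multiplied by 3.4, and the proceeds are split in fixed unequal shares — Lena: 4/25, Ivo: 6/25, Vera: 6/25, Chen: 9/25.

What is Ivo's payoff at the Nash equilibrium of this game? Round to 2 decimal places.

19.98 thousand dollars

Player j's private return per contributed unit is 3.4 × (j's share). Contributing is weakly dominant for j when that share is at least 1/3.4 = 0.2941, and contributing 0 is dominant otherwise.
Only Chen (9/25) clears that bar, contributing 11; the remaining 3 contribute 0. Total contributed: 11.
Ivo keeps 11 and receives 3.4 × 11 × 6/25 = 8.98 from the reservoir fund, for a payoff of 19.98.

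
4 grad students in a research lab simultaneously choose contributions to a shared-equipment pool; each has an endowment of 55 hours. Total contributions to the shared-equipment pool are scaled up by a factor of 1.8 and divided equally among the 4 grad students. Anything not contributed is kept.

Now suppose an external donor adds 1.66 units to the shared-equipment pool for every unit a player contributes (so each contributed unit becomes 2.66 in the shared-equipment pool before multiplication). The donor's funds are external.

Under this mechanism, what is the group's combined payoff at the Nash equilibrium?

1053.36 hours

With the mechanism, a contributed unit returns 1.8 × 2.66 / 4 = 1.1970 per unit of net cost to the contributor — now above 1 — so contributing fully is weakly dominant for every player.
At the Nash equilibrium everyone contributes 55. Group total payoff = 1.8 × 2.66 × 220 = 1053.36.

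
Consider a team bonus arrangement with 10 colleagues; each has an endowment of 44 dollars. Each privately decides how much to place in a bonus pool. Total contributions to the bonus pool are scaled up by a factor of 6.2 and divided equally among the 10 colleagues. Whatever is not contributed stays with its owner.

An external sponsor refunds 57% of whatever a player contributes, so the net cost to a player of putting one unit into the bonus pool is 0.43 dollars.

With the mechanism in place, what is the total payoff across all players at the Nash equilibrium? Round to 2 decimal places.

With the mechanism, a contributed unit returns (6.2/10) / 0.43 = 1.4419 per unit of net cost to the contributor — now above 1 — so contributing fully is weakly dominant for every player.
So the Nash equilibrium is full contribution by all 10; the group earns 10 × (44 × 0.57 + 6.2 × 44) = 2978.80.

2978.80 dollars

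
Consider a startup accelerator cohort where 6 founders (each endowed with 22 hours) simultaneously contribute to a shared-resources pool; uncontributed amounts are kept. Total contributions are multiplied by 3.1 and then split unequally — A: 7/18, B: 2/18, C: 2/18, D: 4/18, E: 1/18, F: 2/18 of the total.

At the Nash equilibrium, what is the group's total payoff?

Each unit j contributes comes back to j as 3.1 × (j's share), so j prefers to contribute only if that share exceeds 1/3.1 = 0.3226; otherwise keeping the unit dominates.
Only A (7/18) clears that bar, contributing 22; the remaining 5 contribute 0. Total contributed: 22.
The shared-resources pool pays out 3.1 × 22 = 68.20 in total (split across the unequal shares, but the aggregate is all that matters for the group sum).
The 5 free-riders keep 22 each, adding 110. Group total = 110 + 68.20 = 178.20.

178.20 hours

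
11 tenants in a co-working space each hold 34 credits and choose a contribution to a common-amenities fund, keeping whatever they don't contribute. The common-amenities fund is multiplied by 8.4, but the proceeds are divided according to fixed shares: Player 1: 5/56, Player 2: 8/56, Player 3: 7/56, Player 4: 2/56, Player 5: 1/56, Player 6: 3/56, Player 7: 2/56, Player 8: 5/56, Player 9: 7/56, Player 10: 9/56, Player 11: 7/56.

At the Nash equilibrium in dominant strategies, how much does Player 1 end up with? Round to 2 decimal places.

Player j's private return per contributed unit is 8.4 × (j's share). Contributing is weakly dominant for j when that share is at least 1/8.4 = 0.1190, and contributing 0 is dominant otherwise.
Player 2, Player 3, Player 9, Player 10 and Player 11 clear that bar, contributing 34 each; the remaining 6 contribute 0. Total contributed: 170.
Player 1 keeps 34 and receives 8.4 × 170 × 5/56 = 127.50 from the common-amenities fund, for a payoff of 161.50.

161.50 credits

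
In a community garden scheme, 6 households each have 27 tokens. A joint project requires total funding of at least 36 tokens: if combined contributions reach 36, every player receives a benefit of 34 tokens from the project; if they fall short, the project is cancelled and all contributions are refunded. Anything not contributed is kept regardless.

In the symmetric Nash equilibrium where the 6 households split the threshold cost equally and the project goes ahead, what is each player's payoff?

Equal share of the threshold: 36/6 = 6.
At this profile no one gains by cutting their contribution: any cut drops the total below 36, the project is cancelled, contributions are refunded, and the deviator ends with 27, which is less than 27 − 6 + 34 = 55. Contributing more than 6 just wastes the excess. So contributing exactly 6 is a best response.
Each player's payoff: 27 − 6 + 34 = 55.

55 tokens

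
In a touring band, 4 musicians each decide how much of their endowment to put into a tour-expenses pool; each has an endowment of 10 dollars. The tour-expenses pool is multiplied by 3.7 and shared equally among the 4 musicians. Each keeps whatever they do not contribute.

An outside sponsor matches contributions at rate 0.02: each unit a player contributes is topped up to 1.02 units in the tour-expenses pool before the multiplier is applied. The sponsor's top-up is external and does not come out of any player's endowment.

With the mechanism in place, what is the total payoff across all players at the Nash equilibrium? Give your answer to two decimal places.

With the mechanism, a contributed unit returns 3.7 × 1.02 / 4 = 0.9435 per unit of net cost — still below 1 — so contributing 0 remains dominant for every player.
At the Nash equilibrium no one contributes; group total payoff = 4 × 10 = 40.

40.00 dollars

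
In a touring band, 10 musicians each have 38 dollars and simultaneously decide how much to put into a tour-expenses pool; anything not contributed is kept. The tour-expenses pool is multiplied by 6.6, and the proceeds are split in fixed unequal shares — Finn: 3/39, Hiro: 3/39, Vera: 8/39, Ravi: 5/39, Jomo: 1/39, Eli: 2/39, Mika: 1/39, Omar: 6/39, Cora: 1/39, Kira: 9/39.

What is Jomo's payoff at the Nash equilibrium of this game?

57.29 dollars

A player with share s gets back 6.6·s per unit contributed, so full contribution is dominant for anyone with s > 1/6.6 = 0.1515 and zero contribution is dominant for anyone below.
The shares above 0.1515 belong to Vera, Omar and Kira, contributing 38 each; the remaining 7 contribute 0. Total contributed: 114.
Jomo keeps 38 and receives 6.6 × 114 × 1/39 = 19.29 from the tour-expenses pool, for a payoff of 57.29.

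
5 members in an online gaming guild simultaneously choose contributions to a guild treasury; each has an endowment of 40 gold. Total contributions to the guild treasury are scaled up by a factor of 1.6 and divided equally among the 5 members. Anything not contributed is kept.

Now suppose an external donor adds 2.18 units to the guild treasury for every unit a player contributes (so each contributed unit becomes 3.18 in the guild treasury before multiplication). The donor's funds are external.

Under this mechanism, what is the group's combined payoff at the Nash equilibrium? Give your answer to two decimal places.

1017.60 gold

Under the mechanism each unit contributed yields 1.6 × 3.18 / 5 = 1.0176 back to its contributor per unit of net cost, which exceeds 1, making full contribution the dominant choice for everyone.
At the Nash equilibrium everyone contributes 40. Group total payoff = 1.6 × 3.18 × 200 = 1017.60.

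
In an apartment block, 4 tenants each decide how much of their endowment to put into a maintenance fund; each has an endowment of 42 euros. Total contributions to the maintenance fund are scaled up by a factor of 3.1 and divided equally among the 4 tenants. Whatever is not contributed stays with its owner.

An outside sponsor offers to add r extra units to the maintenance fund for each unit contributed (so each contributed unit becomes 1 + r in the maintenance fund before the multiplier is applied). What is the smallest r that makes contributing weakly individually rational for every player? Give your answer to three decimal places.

With matching at rate r, one contributed unit becomes (1 + r) in the maintenance fund and returns 3.1 × (1 + r) / 4 to the contributor.
Setting this equal to 1: 1 + r = 4/3.1 = 1.2903.
So the minimum matching rate is r = 1.2903 − 1 = 0.290.

0.290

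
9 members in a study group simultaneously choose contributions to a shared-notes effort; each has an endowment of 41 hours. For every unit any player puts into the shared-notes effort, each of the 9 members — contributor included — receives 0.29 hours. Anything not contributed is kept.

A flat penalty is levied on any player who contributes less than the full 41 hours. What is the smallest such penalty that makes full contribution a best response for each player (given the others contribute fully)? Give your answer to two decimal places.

29.11 hours

Given the others contribute fully, the best deviation is to contribute 0 (any partial contribution still incurs the fine and gives up units whose private return 0.29 is below 1).
Deviating from 41 to 0 saves 41 hours but forfeits the deviator's share of the drop in the shared-notes effort: 0.29 × 41 = 11.89.
So the deviation gain is 41 − 11.89 = 29.11, and the fine must be at least 29.11 hours to wipe it out.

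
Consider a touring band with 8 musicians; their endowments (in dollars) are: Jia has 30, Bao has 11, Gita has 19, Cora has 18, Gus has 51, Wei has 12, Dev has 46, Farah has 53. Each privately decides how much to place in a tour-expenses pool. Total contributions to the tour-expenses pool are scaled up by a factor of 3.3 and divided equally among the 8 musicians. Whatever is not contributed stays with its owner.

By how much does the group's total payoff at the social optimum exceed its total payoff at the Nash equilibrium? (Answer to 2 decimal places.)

The private return per contributed unit is 3.3/8 = 0.4125 < 1 for every player regardless of endowment, so the Nash equilibrium is zero contribution and the group total is Σ E_j = 30 + 11 + 19 + 18 + 51 + 12 + 46 + 53 = 240.
Each contributed unit returns 3.300 to the group, so the social optimum is full contribution by everyone: group total = 3.300 × 240 = 792.00.
Efficiency loss = (3.300 − 1) × 240 = 552.00.

552.00 dollars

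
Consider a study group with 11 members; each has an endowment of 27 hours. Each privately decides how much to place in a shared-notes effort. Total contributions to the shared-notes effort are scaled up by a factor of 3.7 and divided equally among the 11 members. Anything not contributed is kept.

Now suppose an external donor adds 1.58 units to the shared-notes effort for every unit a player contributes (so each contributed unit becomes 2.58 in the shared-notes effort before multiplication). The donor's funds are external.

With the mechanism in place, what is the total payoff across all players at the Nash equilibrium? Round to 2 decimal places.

297.00 hours

With the mechanism, a contributed unit returns 3.7 × 2.58 / 11 = 0.8678 per unit of net cost — still below 1 — so contributing 0 remains dominant for every player.
At the Nash equilibrium no one contributes; group total payoff = 11 × 27 = 297.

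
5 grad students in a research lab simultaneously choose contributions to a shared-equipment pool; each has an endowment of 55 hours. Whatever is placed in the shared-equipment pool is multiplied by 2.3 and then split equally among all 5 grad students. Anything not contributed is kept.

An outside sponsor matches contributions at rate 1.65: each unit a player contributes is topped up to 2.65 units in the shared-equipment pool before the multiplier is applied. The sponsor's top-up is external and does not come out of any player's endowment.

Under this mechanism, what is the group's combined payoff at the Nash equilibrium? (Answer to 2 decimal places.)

1676.13 hours

With the mechanism, a contributed unit returns 2.3 × 2.65 / 5 = 1.2190 per unit of net cost to the contributor — now above 1 — so contributing fully is weakly dominant for every player.
At the Nash equilibrium everyone contributes 55. Group total payoff = 2.3 × 2.65 × 275 = 1676.13.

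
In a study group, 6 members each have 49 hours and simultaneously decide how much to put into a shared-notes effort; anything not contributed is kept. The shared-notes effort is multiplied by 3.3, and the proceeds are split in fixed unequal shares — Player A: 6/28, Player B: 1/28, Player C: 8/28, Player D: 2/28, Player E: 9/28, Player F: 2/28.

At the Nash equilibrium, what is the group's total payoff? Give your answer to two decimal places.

Each unit j contributes comes back to j as 3.3 × (j's share), so j prefers to contribute only if that share exceeds 1/3.3 = 0.3030; otherwise keeping the unit dominates.
Only Player E (9/28) clears that bar, contributing 49; the remaining 5 contribute 0. Total contributed: 49.
The shared-notes effort pays out 3.3 × 49 = 161.70 in total (split across the unequal shares, but the aggregate is all that matters for the group sum).
The 5 free-riders keep 49 each, adding 245. Group total = 245 + 161.70 = 406.70.

406.70 hours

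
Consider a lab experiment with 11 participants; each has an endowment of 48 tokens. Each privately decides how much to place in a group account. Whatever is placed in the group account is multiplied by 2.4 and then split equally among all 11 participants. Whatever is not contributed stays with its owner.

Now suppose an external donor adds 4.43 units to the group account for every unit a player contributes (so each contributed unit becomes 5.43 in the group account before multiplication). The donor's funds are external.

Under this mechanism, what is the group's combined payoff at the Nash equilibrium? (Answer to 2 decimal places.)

6880.90 tokens

Under the mechanism each unit contributed yields 2.4 × 5.43 / 11 = 1.1847 back to its contributor per unit of net cost, which exceeds 1, making full contribution the dominant choice for everyone.
At the Nash equilibrium everyone contributes 48. Group total payoff = 2.4 × 5.43 × 528 = 6880.90.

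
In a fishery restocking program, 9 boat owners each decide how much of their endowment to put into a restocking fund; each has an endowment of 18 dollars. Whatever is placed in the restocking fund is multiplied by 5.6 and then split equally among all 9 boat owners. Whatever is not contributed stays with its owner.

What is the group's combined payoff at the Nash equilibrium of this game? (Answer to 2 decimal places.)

Each contributed unit returns 5.6/9 = 0.6222 to its contributor — below 1 — so contributing 0 is dominant for every player. At the Nash equilibrium everyone keeps their 18, and the group total is 9 × 18 = 162.

162.00 dollars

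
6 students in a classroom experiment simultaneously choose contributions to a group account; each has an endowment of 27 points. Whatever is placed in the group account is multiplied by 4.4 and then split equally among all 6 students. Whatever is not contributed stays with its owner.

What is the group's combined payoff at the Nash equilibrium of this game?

162.00 points

Each contributed unit returns 4.4/6 = 0.7333 to its contributor — below 1 — so contributing 0 is dominant for every player. At the Nash equilibrium everyone keeps their 27, and the group total is 6 × 27 = 162.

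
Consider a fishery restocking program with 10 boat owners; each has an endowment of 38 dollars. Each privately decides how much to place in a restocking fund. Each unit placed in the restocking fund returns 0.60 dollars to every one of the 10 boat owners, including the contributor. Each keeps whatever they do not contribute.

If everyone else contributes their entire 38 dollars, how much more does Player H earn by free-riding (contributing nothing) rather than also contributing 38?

Switching from a contribution of 38 to 0 lets Player H keep an extra 38 dollars, but lowers the restocking fund by 38, which costs Player H their own share of that drop: 0.60 × 38 = 22.80.
Net gain = 38 − 22.80 = 15.20. The private return per contributed unit (0.60) is below 1, so free-riding is indeed the best response regardless of what the others do.

15.20 dollars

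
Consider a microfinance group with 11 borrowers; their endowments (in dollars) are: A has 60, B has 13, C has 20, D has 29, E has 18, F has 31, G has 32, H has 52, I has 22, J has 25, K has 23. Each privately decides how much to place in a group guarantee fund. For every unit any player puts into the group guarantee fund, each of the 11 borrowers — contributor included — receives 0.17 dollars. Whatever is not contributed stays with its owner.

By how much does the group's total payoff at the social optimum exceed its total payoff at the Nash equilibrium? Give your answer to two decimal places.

282.75 dollars

The private return per contributed unit is 0.17 < 1 for everyone, so the Nash equilibrium is zero contribution and the group total is Σ E_j = 60 + 13 + 20 + 29 + 18 + 31 + 32 + 52 + 22 + 25 + 23 = 325.
Each contributed unit returns 1.870 to the group, so the social optimum is full contribution by everyone: group total = 1.870 × 325 = 607.75.
Efficiency loss = (1.870 − 1) × 325 = 282.75.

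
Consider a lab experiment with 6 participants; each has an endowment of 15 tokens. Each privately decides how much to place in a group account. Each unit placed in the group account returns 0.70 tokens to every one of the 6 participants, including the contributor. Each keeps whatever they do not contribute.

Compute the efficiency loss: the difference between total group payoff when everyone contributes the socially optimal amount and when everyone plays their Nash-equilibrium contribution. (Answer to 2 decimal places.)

288.00 tokens

The private return per contributed unit is 0.70 < 1, so contributing 0 is dominant for every player. At the Nash equilibrium everyone keeps their 15, and the group total is 6 × 15 = 90.
Each contributed unit returns 4.200 to the group as a whole (0.70 to each of 6 players), which exceeds 1, so the social optimum is full contribution: group total = 4.200 × 90 = 378.00.
Efficiency loss = 378.00 − 90 = 288.00.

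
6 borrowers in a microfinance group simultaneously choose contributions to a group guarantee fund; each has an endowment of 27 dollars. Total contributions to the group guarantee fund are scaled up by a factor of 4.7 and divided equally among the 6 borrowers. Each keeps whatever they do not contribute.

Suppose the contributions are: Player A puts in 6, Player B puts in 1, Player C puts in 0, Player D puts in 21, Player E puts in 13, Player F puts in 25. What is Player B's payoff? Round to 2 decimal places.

77.70 dollars

Total contributed: 6 + 1 + 0 + 21 + 13 + 25 = 66.
Each receives 4.7 × 66 / 6 = 51.70 from the group guarantee fund.
Player B keeps 27 − 1 = 26, so Player B's payoff is 26 + 51.70 = 77.70.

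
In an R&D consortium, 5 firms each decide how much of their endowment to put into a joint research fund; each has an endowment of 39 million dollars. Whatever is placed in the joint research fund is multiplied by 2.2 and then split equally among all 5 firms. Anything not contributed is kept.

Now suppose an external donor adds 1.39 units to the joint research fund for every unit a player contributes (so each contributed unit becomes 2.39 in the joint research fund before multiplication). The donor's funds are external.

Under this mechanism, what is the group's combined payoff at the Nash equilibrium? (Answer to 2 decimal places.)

1025.31 million dollars

Under the mechanism each unit contributed yields 2.2 × 2.39 / 5 = 1.0516 back to its contributor per unit of net cost, which exceeds 1, making full contribution the dominant choice for everyone.
So the Nash equilibrium is full contribution by all 5; the group earns 2.2 × 2.39 × 195 = 1025.31.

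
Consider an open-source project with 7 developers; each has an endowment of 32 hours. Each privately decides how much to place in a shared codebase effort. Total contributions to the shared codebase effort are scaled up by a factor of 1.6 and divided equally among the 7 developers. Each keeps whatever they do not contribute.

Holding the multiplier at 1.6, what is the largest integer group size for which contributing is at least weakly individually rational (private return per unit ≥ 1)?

1

Private return per unit is 1.6/(group size), which is ≥ 1 whenever the group size is ≤ 1.6.
The largest such integer is 1.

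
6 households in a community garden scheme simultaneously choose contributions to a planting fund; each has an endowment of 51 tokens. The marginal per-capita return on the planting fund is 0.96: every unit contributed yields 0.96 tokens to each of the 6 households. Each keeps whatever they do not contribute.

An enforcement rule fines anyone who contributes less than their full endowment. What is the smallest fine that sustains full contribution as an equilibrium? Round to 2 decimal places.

2.04 tokens

Given the others contribute fully, the best deviation is to contribute 0 (any partial contribution still incurs the fine and gives up units whose private return 0.96 is below 1).
Deviating from 51 to 0 saves 51 tokens but forfeits the deviator's share of the drop in the planting fund: 0.96 × 51 = 48.96.
So the deviation gain is 51 − 48.96 = 2.04, and the fine must be at least 2.04 tokens to wipe it out.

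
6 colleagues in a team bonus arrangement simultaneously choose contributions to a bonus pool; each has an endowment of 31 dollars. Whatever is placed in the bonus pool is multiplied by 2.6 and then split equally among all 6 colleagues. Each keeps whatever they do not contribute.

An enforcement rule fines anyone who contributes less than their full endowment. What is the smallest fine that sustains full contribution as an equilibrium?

Given the others contribute fully, the best deviation is to contribute 0 (any partial contribution still incurs the fine and gives up units whose private return 0.4333 is below 1).
Deviating from 31 to 0 saves 31 dollars but forfeits the deviator's share of the drop in the bonus pool: 2.6/6 × 31 = 13.43.
So the deviation gain is 31 − 13.43 = 17.57, and the fine must be at least 17.57 dollars to wipe it out.

17.57 dollars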